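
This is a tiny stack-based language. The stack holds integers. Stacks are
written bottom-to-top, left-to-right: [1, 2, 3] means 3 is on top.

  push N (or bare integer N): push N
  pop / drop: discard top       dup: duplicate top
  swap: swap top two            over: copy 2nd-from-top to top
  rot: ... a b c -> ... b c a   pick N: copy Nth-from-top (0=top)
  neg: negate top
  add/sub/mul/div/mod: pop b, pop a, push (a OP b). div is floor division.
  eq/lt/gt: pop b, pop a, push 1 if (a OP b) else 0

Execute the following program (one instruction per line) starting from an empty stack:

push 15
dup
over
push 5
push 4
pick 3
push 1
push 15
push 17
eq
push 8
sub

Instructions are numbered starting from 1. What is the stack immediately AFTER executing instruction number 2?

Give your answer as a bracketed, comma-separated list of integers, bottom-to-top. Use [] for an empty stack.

Step 1 ('push 15'): [15]
Step 2 ('dup'): [15, 15]

Answer: [15, 15]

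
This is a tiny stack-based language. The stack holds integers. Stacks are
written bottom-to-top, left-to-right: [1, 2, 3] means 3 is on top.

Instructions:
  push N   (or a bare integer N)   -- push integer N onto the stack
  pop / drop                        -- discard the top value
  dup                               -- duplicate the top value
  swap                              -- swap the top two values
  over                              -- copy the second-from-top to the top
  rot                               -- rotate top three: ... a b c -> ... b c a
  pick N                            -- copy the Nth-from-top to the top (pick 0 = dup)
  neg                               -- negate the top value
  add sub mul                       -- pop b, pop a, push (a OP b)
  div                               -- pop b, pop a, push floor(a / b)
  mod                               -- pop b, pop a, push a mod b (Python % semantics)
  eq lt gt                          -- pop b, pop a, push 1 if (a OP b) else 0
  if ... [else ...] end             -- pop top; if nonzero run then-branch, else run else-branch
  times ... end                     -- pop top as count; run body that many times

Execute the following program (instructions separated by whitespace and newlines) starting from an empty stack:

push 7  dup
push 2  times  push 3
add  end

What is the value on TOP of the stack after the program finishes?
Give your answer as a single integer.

After 'push 7': [7]
After 'dup': [7, 7]
After 'push 2': [7, 7, 2]
After 'times': [7, 7]
After 'push 3': [7, 7, 3]
After 'add': [7, 10]
After 'push 3': [7, 10, 3]
After 'add': [7, 13]

Answer: 13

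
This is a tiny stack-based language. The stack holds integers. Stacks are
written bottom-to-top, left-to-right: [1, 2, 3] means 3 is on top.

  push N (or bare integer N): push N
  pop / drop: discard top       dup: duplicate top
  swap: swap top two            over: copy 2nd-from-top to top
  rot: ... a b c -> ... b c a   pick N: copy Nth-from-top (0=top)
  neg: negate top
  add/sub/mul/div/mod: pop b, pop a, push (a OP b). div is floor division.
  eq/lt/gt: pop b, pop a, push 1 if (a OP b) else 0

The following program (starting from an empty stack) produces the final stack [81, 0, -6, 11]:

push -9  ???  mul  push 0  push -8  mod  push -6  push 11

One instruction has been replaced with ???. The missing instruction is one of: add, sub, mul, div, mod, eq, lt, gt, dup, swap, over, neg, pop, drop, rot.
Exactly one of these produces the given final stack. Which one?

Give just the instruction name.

Stack before ???: [-9]
Stack after ???:  [-9, -9]
The instruction that transforms [-9] -> [-9, -9] is: dup

Answer: dup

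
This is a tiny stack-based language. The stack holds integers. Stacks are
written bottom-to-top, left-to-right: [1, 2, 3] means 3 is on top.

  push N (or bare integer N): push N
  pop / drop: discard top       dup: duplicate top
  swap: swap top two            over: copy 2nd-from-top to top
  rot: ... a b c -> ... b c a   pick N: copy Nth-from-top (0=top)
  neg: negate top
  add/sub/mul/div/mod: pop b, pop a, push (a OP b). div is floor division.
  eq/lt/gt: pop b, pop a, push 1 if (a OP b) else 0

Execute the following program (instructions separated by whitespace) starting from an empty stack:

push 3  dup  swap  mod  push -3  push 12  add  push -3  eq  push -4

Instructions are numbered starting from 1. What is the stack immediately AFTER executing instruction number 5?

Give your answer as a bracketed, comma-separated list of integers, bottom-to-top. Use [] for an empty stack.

Answer: [0, -3]

Derivation:
Step 1 ('push 3'): [3]
Step 2 ('dup'): [3, 3]
Step 3 ('swap'): [3, 3]
Step 4 ('mod'): [0]
Step 5 ('push -3'): [0, -3]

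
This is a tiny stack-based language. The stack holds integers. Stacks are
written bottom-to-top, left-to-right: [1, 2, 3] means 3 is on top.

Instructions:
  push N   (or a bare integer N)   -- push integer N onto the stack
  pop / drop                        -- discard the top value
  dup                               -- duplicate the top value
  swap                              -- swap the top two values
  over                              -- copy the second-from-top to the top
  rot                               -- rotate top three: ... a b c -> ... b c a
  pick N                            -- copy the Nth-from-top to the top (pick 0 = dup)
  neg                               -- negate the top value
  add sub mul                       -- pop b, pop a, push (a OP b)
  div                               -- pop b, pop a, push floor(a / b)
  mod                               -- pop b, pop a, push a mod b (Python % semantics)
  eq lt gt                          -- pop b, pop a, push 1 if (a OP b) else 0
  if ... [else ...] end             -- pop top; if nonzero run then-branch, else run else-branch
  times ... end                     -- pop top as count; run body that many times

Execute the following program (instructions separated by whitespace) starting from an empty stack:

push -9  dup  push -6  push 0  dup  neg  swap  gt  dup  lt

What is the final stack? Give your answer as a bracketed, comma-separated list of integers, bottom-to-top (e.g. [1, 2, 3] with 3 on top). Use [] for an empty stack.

Answer: [-9, -9, -6, 0]

Derivation:
After 'push -9': [-9]
After 'dup': [-9, -9]
After 'push -6': [-9, -9, -6]
After 'push 0': [-9, -9, -6, 0]
After 'dup': [-9, -9, -6, 0, 0]
After 'neg': [-9, -9, -6, 0, 0]
After 'swap': [-9, -9, -6, 0, 0]
After 'gt': [-9, -9, -6, 0]
After 'dup': [-9, -9, -6, 0, 0]
After 'lt': [-9, -9, -6, 0]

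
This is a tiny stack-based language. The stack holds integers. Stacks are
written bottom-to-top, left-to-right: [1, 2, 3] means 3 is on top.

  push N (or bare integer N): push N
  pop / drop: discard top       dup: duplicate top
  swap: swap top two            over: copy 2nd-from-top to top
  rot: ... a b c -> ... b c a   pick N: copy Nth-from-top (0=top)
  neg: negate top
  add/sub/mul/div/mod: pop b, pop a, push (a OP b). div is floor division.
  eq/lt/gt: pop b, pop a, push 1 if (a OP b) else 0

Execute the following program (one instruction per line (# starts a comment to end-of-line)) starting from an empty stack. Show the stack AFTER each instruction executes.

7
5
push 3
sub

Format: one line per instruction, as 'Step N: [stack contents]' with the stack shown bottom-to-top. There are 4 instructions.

Step 1: [7]
Step 2: [7, 5]
Step 3: [7, 5, 3]
Step 4: [7, 2]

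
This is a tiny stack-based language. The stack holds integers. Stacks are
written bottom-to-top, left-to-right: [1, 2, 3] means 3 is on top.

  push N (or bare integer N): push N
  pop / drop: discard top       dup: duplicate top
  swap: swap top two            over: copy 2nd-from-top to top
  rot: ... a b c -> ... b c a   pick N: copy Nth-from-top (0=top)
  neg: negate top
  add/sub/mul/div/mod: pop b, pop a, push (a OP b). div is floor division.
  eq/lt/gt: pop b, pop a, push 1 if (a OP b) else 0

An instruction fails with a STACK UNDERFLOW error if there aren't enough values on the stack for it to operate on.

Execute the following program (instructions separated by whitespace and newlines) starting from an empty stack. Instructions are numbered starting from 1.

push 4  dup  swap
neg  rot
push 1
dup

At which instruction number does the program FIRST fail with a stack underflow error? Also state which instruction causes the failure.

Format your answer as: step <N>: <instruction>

Answer: step 5: rot

Derivation:
Step 1 ('push 4'): stack = [4], depth = 1
Step 2 ('dup'): stack = [4, 4], depth = 2
Step 3 ('swap'): stack = [4, 4], depth = 2
Step 4 ('neg'): stack = [4, -4], depth = 2
Step 5 ('rot'): needs 3 value(s) but depth is 2 — STACK UNDERFLOW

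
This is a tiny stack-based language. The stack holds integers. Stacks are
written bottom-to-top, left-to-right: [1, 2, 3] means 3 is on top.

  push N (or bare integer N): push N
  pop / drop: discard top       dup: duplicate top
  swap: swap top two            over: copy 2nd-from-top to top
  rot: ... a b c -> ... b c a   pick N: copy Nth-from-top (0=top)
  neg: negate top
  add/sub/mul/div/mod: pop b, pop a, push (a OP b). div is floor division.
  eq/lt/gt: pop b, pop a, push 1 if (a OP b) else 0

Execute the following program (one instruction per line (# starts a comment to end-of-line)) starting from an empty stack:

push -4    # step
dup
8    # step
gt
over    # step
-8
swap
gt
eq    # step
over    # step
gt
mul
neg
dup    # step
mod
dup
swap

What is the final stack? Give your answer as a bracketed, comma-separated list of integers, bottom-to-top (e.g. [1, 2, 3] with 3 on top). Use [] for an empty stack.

Answer: [0, 0]

Derivation:
After 'push -4': [-4]
After 'dup': [-4, -4]
After 'push 8': [-4, -4, 8]
After 'gt': [-4, 0]
After 'over': [-4, 0, -4]
After 'push -8': [-4, 0, -4, -8]
After 'swap': [-4, 0, -8, -4]
After 'gt': [-4, 0, 0]
After 'eq': [-4, 1]
After 'over': [-4, 1, -4]
After 'gt': [-4, 1]
After 'mul': [-4]
After 'neg': [4]
After 'dup': [4, 4]
After 'mod': [0]
After 'dup': [0, 0]
After 'swap': [0, 0]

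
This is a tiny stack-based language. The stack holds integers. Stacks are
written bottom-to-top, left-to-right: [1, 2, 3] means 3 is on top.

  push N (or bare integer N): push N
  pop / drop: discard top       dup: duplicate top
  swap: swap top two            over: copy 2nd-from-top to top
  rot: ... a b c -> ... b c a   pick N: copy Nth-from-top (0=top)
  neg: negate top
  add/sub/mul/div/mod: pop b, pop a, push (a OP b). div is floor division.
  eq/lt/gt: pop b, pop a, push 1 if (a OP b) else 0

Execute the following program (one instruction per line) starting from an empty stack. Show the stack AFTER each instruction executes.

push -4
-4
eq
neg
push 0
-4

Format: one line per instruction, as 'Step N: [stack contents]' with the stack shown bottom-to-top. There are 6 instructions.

Step 1: [-4]
Step 2: [-4, -4]
Step 3: [1]
Step 4: [-1]
Step 5: [-1, 0]
Step 6: [-1, 0, -4]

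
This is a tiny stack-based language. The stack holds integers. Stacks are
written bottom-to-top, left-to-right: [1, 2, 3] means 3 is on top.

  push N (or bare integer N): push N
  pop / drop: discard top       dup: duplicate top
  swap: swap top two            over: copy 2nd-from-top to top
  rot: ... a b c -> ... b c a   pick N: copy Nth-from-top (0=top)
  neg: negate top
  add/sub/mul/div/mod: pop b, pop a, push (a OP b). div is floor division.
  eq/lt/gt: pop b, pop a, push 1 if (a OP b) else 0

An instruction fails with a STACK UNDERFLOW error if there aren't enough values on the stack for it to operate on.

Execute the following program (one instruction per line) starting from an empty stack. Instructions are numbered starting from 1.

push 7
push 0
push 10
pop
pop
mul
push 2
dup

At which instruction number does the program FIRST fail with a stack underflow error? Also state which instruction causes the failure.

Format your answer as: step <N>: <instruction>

Answer: step 6: mul

Derivation:
Step 1 ('push 7'): stack = [7], depth = 1
Step 2 ('push 0'): stack = [7, 0], depth = 2
Step 3 ('push 10'): stack = [7, 0, 10], depth = 3
Step 4 ('pop'): stack = [7, 0], depth = 2
Step 5 ('pop'): stack = [7], depth = 1
Step 6 ('mul'): needs 2 value(s) but depth is 1 — STACK UNDERFLOW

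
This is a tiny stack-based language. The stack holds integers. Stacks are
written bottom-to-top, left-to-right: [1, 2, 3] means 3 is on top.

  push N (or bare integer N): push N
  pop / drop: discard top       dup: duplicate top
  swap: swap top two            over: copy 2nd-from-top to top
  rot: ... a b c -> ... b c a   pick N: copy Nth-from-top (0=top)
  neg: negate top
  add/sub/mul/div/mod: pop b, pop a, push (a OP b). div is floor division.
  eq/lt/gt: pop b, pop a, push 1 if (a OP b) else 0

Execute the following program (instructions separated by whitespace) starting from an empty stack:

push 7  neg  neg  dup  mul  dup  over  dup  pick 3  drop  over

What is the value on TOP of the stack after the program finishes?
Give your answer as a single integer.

After 'push 7': [7]
After 'neg': [-7]
After 'neg': [7]
After 'dup': [7, 7]
After 'mul': [49]
After 'dup': [49, 49]
After 'over': [49, 49, 49]
After 'dup': [49, 49, 49, 49]
After 'pick 3': [49, 49, 49, 49, 49]
After 'drop': [49, 49, 49, 49]
After 'over': [49, 49, 49, 49, 49]

Answer: 49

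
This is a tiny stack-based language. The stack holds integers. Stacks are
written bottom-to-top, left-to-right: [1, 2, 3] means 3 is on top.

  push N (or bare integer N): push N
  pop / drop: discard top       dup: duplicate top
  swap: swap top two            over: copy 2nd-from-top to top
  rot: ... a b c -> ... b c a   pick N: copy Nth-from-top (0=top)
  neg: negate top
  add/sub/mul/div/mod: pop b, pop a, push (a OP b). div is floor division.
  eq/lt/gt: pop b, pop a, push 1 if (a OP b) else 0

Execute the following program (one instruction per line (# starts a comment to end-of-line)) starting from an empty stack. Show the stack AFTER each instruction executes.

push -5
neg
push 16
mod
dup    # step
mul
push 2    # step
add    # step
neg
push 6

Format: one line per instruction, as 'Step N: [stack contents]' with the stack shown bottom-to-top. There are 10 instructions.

Step 1: [-5]
Step 2: [5]
Step 3: [5, 16]
Step 4: [5]
Step 5: [5, 5]
Step 6: [25]
Step 7: [25, 2]
Step 8: [27]
Step 9: [-27]
Step 10: [-27, 6]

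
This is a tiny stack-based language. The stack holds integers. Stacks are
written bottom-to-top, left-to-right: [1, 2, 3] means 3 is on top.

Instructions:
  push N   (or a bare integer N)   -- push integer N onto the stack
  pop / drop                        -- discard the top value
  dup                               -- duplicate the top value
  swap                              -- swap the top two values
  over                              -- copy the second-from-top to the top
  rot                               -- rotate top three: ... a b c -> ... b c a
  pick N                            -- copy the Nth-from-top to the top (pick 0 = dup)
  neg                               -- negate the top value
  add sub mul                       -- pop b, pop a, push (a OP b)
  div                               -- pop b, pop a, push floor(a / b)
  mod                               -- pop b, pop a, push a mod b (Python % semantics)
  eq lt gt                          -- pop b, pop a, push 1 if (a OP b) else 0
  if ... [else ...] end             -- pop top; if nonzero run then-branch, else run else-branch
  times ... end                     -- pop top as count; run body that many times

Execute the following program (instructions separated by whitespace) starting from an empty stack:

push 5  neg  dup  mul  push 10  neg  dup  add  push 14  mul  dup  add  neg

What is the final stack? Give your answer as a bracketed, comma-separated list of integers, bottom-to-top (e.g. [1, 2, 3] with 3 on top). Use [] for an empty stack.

After 'push 5': [5]
After 'neg': [-5]
After 'dup': [-5, -5]
After 'mul': [25]
After 'push 10': [25, 10]
After 'neg': [25, -10]
After 'dup': [25, -10, -10]
After 'add': [25, -20]
After 'push 14': [25, -20, 14]
After 'mul': [25, -280]
After 'dup': [25, -280, -280]
After 'add': [25, -560]
After 'neg': [25, 560]

Answer: [25, 560]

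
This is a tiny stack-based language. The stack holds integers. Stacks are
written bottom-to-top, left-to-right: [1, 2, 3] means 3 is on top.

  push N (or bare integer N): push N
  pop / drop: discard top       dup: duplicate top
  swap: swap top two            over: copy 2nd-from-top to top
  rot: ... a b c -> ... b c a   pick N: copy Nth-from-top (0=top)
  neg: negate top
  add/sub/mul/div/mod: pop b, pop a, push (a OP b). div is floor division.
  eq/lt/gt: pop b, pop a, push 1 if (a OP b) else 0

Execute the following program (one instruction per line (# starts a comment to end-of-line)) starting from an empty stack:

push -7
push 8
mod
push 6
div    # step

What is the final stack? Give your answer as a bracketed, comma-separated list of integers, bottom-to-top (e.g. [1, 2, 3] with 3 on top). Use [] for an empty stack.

Answer: [0]

Derivation:
After 'push -7': [-7]
After 'push 8': [-7, 8]
After 'mod': [1]
After 'push 6': [1, 6]
After 'div': [0]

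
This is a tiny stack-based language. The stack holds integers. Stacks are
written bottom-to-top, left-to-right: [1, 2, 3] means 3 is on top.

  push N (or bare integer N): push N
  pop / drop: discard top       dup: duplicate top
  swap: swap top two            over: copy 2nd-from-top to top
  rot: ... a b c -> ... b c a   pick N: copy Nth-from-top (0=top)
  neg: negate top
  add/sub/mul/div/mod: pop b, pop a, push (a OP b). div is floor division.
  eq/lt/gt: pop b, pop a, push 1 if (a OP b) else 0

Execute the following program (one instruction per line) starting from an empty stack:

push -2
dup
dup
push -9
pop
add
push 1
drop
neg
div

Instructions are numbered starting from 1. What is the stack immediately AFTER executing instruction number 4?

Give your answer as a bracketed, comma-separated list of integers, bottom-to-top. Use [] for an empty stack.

Answer: [-2, -2, -2, -9]

Derivation:
Step 1 ('push -2'): [-2]
Step 2 ('dup'): [-2, -2]
Step 3 ('dup'): [-2, -2, -2]
Step 4 ('push -9'): [-2, -2, -2, -9]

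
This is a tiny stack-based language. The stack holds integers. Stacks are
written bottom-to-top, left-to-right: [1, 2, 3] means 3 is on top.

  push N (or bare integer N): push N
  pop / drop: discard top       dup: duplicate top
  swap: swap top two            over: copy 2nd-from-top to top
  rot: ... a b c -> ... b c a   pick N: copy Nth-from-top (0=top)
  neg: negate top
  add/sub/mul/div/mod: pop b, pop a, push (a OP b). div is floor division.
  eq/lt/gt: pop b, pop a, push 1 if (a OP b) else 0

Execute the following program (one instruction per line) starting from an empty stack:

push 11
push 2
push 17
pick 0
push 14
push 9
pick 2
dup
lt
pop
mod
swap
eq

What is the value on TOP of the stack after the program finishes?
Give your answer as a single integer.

Answer: 0

Derivation:
After 'push 11': [11]
After 'push 2': [11, 2]
After 'push 17': [11, 2, 17]
After 'pick 0': [11, 2, 17, 17]
After 'push 14': [11, 2, 17, 17, 14]
After 'push 9': [11, 2, 17, 17, 14, 9]
After 'pick 2': [11, 2, 17, 17, 14, 9, 17]
After 'dup': [11, 2, 17, 17, 14, 9, 17, 17]
After 'lt': [11, 2, 17, 17, 14, 9, 0]
After 'pop': [11, 2, 17, 17, 14, 9]
After 'mod': [11, 2, 17, 17, 5]
After 'swap': [11, 2, 17, 5, 17]
After 'eq': [11, 2, 17, 0]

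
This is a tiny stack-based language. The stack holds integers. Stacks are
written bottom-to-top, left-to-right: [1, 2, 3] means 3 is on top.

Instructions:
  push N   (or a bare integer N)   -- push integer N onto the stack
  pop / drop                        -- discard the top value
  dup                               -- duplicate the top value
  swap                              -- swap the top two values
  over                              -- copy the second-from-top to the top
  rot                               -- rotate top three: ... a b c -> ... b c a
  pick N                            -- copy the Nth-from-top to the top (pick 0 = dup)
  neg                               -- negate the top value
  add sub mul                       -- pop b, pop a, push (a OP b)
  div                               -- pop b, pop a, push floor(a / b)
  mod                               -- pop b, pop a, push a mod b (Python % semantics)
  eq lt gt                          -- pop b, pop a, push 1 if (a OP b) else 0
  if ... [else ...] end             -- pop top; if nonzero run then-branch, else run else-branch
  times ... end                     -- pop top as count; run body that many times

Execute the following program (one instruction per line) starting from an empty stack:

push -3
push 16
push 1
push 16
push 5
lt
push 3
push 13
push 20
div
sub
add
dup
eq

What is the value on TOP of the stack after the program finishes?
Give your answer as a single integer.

Answer: 1

Derivation:
After 'push -3': [-3]
After 'push 16': [-3, 16]
After 'push 1': [-3, 16, 1]
After 'push 16': [-3, 16, 1, 16]
After 'push 5': [-3, 16, 1, 16, 5]
After 'lt': [-3, 16, 1, 0]
After 'push 3': [-3, 16, 1, 0, 3]
After 'push 13': [-3, 16, 1, 0, 3, 13]
After 'push 20': [-3, 16, 1, 0, 3, 13, 20]
After 'div': [-3, 16, 1, 0, 3, 0]
After 'sub': [-3, 16, 1, 0, 3]
After 'add': [-3, 16, 1, 3]
After 'dup': [-3, 16, 1, 3, 3]
After 'eq': [-3, 16, 1, 1]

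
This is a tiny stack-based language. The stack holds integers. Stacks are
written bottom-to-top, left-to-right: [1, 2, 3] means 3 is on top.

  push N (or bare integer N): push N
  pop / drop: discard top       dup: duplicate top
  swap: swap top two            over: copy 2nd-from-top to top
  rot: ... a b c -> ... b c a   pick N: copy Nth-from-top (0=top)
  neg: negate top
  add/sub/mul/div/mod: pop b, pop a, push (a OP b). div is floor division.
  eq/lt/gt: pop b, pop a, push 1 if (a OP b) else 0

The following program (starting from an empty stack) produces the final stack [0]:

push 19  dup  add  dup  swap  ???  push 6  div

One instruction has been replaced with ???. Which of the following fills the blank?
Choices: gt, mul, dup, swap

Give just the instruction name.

Stack before ???: [38, 38]
Stack after ???:  [0]
Checking each choice:
  gt: MATCH
  mul: produces [240]
  dup: produces [38, 38, 6]
  swap: produces [38, 6]


Answer: gt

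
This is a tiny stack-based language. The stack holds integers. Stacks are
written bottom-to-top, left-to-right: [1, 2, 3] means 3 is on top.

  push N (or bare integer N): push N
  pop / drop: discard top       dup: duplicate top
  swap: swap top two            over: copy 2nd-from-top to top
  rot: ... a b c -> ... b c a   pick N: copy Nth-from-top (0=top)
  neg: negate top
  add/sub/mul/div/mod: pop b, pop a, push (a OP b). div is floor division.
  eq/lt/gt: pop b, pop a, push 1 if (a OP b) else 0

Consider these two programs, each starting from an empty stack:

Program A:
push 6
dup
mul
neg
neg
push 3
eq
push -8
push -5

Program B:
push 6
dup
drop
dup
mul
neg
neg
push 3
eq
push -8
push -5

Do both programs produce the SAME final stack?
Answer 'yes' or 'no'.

Answer: yes

Derivation:
Program A trace:
  After 'push 6': [6]
  After 'dup': [6, 6]
  After 'mul': [36]
  After 'neg': [-36]
  After 'neg': [36]
  After 'push 3': [36, 3]
  After 'eq': [0]
  After 'push -8': [0, -8]
  After 'push -5': [0, -8, -5]
Program A final stack: [0, -8, -5]

Program B trace:
  After 'push 6': [6]
  After 'dup': [6, 6]
  After 'drop': [6]
  After 'dup': [6, 6]
  After 'mul': [36]
  After 'neg': [-36]
  After 'neg': [36]
  After 'push 3': [36, 3]
  After 'eq': [0]
  After 'push -8': [0, -8]
  After 'push -5': [0, -8, -5]
Program B final stack: [0, -8, -5]
Same: yes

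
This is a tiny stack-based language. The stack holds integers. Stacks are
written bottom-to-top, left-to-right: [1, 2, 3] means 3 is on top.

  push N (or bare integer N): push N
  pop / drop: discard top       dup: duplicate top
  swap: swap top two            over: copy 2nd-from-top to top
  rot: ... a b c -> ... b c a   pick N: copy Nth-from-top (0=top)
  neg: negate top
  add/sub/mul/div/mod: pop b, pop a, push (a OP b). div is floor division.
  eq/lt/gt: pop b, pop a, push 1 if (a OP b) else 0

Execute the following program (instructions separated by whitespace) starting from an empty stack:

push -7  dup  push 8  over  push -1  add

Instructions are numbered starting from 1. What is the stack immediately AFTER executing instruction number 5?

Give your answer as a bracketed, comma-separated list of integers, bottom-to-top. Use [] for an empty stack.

Answer: [-7, -7, 8, -7, -1]

Derivation:
Step 1 ('push -7'): [-7]
Step 2 ('dup'): [-7, -7]
Step 3 ('push 8'): [-7, -7, 8]
Step 4 ('over'): [-7, -7, 8, -7]
Step 5 ('push -1'): [-7, -7, 8, -7, -1]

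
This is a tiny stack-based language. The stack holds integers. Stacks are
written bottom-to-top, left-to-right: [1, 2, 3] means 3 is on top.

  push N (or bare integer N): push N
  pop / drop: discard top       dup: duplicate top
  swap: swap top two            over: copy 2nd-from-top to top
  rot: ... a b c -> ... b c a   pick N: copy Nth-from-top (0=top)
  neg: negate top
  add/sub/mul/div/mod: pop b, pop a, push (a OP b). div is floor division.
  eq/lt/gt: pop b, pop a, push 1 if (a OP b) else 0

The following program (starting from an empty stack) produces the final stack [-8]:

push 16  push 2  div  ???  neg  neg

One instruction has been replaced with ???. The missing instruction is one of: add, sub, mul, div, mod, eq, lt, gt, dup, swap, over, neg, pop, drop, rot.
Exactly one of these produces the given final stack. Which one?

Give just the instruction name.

Stack before ???: [8]
Stack after ???:  [-8]
The instruction that transforms [8] -> [-8] is: neg

Answer: neg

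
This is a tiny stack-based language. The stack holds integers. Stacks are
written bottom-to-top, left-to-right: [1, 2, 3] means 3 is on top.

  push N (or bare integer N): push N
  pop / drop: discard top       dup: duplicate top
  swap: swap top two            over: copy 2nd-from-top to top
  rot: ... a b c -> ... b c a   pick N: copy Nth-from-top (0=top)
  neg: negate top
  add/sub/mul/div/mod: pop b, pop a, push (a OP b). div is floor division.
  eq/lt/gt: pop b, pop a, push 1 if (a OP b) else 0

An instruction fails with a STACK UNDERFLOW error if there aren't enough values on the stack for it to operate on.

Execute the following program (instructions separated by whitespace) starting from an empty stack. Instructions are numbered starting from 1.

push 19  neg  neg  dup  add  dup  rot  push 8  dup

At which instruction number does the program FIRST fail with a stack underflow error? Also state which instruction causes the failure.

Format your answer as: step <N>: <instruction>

Answer: step 7: rot

Derivation:
Step 1 ('push 19'): stack = [19], depth = 1
Step 2 ('neg'): stack = [-19], depth = 1
Step 3 ('neg'): stack = [19], depth = 1
Step 4 ('dup'): stack = [19, 19], depth = 2
Step 5 ('add'): stack = [38], depth = 1
Step 6 ('dup'): stack = [38, 38], depth = 2
Step 7 ('rot'): needs 3 value(s) but depth is 2 — STACK UNDERFLOW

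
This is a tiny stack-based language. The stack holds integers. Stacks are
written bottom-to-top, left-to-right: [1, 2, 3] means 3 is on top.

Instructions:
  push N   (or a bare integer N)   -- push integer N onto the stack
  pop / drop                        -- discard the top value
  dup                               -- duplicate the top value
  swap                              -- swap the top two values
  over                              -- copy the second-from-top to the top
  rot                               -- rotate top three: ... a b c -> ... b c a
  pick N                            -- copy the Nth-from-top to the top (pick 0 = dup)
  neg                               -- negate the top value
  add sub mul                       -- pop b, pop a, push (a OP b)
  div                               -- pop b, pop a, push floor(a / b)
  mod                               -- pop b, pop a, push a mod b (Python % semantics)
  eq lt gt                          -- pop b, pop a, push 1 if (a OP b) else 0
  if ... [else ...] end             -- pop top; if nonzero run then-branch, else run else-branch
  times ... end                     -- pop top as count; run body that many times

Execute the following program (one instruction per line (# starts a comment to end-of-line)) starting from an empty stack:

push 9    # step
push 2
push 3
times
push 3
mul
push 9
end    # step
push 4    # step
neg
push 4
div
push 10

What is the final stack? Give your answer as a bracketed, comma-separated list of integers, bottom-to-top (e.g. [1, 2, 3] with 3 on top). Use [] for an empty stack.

Answer: [9, 6, 27, 27, 9, -1, 10]

Derivation:
After 'push 9': [9]
After 'push 2': [9, 2]
After 'push 3': [9, 2, 3]
After 'times': [9, 2]
After 'push 3': [9, 2, 3]
After 'mul': [9, 6]
After 'push 9': [9, 6, 9]
After 'push 3': [9, 6, 9, 3]
After 'mul': [9, 6, 27]
After 'push 9': [9, 6, 27, 9]
After 'push 3': [9, 6, 27, 9, 3]
After 'mul': [9, 6, 27, 27]
After 'push 9': [9, 6, 27, 27, 9]
After 'push 4': [9, 6, 27, 27, 9, 4]
After 'neg': [9, 6, 27, 27, 9, -4]
After 'push 4': [9, 6, 27, 27, 9, -4, 4]
After 'div': [9, 6, 27, 27, 9, -1]
After 'push 10': [9, 6, 27, 27, 9, -1, 10]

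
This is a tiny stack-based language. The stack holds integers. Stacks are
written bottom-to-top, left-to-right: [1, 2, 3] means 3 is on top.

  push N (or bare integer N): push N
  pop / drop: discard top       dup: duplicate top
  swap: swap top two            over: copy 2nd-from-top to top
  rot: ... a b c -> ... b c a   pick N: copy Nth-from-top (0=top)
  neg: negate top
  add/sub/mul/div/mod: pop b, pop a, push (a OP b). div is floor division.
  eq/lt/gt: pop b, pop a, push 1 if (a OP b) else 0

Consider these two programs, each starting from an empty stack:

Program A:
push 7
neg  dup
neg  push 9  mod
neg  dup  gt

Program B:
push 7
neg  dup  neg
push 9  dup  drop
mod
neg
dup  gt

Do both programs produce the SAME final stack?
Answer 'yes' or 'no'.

Program A trace:
  After 'push 7': [7]
  After 'neg': [-7]
  After 'dup': [-7, -7]
  After 'neg': [-7, 7]
  After 'push 9': [-7, 7, 9]
  After 'mod': [-7, 7]
  After 'neg': [-7, -7]
  After 'dup': [-7, -7, -7]
  After 'gt': [-7, 0]
Program A final stack: [-7, 0]

Program B trace:
  After 'push 7': [7]
  After 'neg': [-7]
  After 'dup': [-7, -7]
  After 'neg': [-7, 7]
  After 'push 9': [-7, 7, 9]
  After 'dup': [-7, 7, 9, 9]
  After 'drop': [-7, 7, 9]
  After 'mod': [-7, 7]
  After 'neg': [-7, -7]
  After 'dup': [-7, -7, -7]
  After 'gt': [-7, 0]
Program B final stack: [-7, 0]
Same: yes

Answer: yes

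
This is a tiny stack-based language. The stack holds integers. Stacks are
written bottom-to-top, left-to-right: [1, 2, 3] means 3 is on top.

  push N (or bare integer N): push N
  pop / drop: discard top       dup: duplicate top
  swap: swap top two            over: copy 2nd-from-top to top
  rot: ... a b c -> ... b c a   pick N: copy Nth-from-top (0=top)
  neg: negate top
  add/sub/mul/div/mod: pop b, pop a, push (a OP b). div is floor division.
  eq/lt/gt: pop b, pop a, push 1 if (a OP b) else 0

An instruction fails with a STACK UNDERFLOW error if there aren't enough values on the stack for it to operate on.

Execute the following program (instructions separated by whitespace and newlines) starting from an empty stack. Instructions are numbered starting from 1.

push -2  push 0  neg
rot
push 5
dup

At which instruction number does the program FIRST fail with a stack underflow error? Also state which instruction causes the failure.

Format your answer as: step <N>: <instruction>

Step 1 ('push -2'): stack = [-2], depth = 1
Step 2 ('push 0'): stack = [-2, 0], depth = 2
Step 3 ('neg'): stack = [-2, 0], depth = 2
Step 4 ('rot'): needs 3 value(s) but depth is 2 — STACK UNDERFLOW

Answer: step 4: rot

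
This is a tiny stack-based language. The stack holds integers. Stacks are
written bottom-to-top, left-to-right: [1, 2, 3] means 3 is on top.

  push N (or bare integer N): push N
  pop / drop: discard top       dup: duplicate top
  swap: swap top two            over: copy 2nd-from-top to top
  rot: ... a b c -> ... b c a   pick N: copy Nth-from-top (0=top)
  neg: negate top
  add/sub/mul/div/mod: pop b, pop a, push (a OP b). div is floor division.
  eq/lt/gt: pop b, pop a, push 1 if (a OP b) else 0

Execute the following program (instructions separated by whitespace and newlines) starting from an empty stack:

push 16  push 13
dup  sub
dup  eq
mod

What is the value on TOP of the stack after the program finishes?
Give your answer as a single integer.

After 'push 16': [16]
After 'push 13': [16, 13]
After 'dup': [16, 13, 13]
After 'sub': [16, 0]
After 'dup': [16, 0, 0]
After 'eq': [16, 1]
After 'mod': [0]

Answer: 0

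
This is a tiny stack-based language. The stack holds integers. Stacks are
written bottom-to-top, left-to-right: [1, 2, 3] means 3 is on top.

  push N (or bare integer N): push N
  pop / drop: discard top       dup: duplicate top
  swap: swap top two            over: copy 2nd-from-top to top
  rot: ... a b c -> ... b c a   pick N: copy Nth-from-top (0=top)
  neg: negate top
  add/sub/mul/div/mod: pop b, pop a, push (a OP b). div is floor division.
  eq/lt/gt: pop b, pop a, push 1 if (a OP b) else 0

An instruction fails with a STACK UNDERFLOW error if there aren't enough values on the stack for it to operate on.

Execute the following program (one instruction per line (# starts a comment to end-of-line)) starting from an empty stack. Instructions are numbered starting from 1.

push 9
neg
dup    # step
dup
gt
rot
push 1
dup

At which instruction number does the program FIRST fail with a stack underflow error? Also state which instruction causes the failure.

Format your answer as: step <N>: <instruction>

Answer: step 6: rot

Derivation:
Step 1 ('push 9'): stack = [9], depth = 1
Step 2 ('neg'): stack = [-9], depth = 1
Step 3 ('dup'): stack = [-9, -9], depth = 2
Step 4 ('dup'): stack = [-9, -9, -9], depth = 3
Step 5 ('gt'): stack = [-9, 0], depth = 2
Step 6 ('rot'): needs 3 value(s) but depth is 2 — STACK UNDERFLOW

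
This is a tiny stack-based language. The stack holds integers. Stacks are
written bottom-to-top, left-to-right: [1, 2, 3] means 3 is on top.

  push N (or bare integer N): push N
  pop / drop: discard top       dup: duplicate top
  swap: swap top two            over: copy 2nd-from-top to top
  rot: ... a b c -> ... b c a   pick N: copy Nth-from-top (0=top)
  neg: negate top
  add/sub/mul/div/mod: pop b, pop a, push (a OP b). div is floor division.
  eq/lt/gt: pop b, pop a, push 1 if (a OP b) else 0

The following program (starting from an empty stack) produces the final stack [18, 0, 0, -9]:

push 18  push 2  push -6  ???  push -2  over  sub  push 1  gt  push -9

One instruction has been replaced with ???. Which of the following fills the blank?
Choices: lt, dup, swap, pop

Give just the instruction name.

Answer: lt

Derivation:
Stack before ???: [18, 2, -6]
Stack after ???:  [18, 0]
Checking each choice:
  lt: MATCH
  dup: produces [18, 2, -6, -6, 1, -9]
  swap: produces [18, -6, 2, 0, -9]
  pop: produces [18, 2, 0, -9]


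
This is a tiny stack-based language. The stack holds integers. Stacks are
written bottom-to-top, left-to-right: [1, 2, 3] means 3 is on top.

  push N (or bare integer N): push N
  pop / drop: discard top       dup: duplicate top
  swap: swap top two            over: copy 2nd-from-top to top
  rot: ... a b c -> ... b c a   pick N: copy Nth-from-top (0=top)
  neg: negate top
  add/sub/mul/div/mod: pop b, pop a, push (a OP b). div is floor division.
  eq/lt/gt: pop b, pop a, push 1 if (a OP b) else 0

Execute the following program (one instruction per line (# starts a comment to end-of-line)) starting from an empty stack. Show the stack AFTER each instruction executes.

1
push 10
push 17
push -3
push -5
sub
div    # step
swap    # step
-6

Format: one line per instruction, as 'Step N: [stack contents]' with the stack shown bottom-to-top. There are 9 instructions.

Step 1: [1]
Step 2: [1, 10]
Step 3: [1, 10, 17]
Step 4: [1, 10, 17, -3]
Step 5: [1, 10, 17, -3, -5]
Step 6: [1, 10, 17, 2]
Step 7: [1, 10, 8]
Step 8: [1, 8, 10]
Step 9: [1, 8, 10, -6]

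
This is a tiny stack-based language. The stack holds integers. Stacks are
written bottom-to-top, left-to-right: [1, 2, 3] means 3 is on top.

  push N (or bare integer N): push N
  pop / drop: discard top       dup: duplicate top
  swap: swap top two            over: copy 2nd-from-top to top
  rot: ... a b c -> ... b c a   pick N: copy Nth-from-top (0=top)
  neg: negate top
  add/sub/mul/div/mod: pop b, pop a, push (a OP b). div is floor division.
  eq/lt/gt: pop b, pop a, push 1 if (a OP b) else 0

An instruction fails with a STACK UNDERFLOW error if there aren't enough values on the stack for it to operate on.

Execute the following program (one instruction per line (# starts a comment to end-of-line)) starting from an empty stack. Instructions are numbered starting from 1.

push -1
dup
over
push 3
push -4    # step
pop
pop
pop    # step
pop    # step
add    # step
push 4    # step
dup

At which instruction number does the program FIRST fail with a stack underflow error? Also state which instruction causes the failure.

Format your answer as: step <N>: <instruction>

Answer: step 10: add

Derivation:
Step 1 ('push -1'): stack = [-1], depth = 1
Step 2 ('dup'): stack = [-1, -1], depth = 2
Step 3 ('over'): stack = [-1, -1, -1], depth = 3
Step 4 ('push 3'): stack = [-1, -1, -1, 3], depth = 4
Step 5 ('push -4'): stack = [-1, -1, -1, 3, -4], depth = 5
Step 6 ('pop'): stack = [-1, -1, -1, 3], depth = 4
Step 7 ('pop'): stack = [-1, -1, -1], depth = 3
Step 8 ('pop'): stack = [-1, -1], depth = 2
Step 9 ('pop'): stack = [-1], depth = 1
Step 10 ('add'): needs 2 value(s) but depth is 1 — STACK UNDERFLOW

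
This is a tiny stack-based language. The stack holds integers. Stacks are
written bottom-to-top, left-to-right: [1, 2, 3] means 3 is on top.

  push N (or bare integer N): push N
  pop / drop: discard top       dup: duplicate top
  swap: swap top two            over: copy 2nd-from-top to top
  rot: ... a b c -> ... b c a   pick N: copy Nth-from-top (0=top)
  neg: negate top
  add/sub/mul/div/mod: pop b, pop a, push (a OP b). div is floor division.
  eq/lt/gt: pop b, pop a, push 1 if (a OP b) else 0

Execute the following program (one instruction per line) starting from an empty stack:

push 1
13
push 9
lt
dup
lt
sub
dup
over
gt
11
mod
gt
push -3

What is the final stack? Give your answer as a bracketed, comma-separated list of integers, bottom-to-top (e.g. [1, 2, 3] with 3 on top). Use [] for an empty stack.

Answer: [1, -3]

Derivation:
After 'push 1': [1]
After 'push 13': [1, 13]
After 'push 9': [1, 13, 9]
After 'lt': [1, 0]
After 'dup': [1, 0, 0]
After 'lt': [1, 0]
After 'sub': [1]
After 'dup': [1, 1]
After 'over': [1, 1, 1]
After 'gt': [1, 0]
After 'push 11': [1, 0, 11]
After 'mod': [1, 0]
After 'gt': [1]
After 'push -3': [1, -3]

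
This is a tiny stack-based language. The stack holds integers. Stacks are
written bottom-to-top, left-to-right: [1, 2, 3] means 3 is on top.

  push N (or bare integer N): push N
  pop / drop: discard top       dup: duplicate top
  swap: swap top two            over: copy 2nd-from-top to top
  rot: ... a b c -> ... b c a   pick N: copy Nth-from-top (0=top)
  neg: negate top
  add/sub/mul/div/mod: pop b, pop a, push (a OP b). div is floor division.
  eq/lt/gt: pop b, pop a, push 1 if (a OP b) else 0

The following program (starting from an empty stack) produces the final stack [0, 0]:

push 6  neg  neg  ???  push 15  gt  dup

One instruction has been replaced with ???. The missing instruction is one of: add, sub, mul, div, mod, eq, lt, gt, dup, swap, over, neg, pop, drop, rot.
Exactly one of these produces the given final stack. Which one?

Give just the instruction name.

Stack before ???: [6]
Stack after ???:  [-6]
The instruction that transforms [6] -> [-6] is: neg

Answer: neg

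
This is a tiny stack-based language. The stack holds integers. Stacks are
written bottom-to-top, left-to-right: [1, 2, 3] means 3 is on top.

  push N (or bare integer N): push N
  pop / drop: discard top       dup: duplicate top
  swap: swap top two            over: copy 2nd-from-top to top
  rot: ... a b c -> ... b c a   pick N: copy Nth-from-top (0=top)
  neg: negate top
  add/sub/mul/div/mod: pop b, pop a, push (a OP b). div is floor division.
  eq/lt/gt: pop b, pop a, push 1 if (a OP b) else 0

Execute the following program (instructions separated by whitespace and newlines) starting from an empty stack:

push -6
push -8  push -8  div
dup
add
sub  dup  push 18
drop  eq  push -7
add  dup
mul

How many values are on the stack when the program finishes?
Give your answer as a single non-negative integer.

After 'push -6': stack = [-6] (depth 1)
After 'push -8': stack = [-6, -8] (depth 2)
After 'push -8': stack = [-6, -8, -8] (depth 3)
After 'div': stack = [-6, 1] (depth 2)
After 'dup': stack = [-6, 1, 1] (depth 3)
After 'add': stack = [-6, 2] (depth 2)
After 'sub': stack = [-8] (depth 1)
After 'dup': stack = [-8, -8] (depth 2)
After 'push 18': stack = [-8, -8, 18] (depth 3)
After 'drop': stack = [-8, -8] (depth 2)
After 'eq': stack = [1] (depth 1)
After 'push -7': stack = [1, -7] (depth 2)
After 'add': stack = [-6] (depth 1)
After 'dup': stack = [-6, -6] (depth 2)
After 'mul': stack = [36] (depth 1)

Answer: 1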